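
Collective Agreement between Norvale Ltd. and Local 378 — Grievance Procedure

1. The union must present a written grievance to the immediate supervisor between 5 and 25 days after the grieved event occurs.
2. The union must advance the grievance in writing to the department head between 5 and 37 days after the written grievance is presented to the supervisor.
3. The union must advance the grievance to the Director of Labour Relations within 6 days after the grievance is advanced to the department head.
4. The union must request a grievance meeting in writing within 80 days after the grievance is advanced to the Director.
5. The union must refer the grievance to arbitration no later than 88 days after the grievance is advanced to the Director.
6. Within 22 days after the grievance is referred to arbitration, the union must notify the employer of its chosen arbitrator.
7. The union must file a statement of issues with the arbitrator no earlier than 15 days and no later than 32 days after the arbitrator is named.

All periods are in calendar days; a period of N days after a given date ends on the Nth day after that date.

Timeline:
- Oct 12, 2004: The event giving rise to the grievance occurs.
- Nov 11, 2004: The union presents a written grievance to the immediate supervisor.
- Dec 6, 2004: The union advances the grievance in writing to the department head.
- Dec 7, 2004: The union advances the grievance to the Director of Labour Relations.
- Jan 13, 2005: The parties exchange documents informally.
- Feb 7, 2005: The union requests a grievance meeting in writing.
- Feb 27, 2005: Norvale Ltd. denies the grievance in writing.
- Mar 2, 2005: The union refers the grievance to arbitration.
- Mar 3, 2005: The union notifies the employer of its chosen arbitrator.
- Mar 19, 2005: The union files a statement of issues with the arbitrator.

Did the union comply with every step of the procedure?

(1) the permitted window runs from Oct 12, 2004 + 5 = Oct 17, 2004 to Oct 12, 2004 + 25 = Nov 6, 2004; done Nov 11, 2004 — 5 days after the window closed.

No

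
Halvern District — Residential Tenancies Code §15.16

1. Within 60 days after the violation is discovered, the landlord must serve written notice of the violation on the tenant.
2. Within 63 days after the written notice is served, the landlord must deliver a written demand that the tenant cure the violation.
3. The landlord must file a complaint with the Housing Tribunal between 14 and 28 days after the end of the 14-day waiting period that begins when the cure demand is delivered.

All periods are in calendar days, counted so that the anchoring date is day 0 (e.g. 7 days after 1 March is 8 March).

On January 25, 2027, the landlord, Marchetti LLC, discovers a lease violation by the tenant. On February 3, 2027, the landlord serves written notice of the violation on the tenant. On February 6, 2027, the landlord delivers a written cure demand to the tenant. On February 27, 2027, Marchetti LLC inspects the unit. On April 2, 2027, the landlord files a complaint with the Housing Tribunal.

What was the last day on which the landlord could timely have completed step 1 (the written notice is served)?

Step 1 runs from January 25, 2027, when the violation is discovered. 60 days after January 25, 2027 is March 26, 2027.

March 26, 2027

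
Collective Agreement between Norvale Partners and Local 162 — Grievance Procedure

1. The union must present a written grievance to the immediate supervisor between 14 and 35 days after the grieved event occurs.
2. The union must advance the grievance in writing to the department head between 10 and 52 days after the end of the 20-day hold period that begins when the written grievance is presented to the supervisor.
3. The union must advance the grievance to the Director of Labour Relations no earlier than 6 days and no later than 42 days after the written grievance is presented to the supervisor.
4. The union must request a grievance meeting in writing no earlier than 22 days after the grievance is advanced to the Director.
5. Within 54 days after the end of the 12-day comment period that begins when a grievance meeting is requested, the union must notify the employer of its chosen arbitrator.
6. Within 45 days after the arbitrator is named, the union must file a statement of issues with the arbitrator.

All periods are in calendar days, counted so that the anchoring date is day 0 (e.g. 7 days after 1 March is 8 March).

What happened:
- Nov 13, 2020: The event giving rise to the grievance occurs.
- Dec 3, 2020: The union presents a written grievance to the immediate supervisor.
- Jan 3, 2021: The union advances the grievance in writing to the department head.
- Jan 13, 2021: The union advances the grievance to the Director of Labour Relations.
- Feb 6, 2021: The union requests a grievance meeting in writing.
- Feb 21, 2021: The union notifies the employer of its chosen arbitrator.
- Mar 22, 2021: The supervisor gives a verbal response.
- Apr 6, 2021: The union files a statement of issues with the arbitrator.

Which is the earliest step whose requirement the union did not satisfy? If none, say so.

Step 1 — 14 and 35 days from Nov 13, 2020 (when the grieved event occurs) are Nov 27, 2020 and Dec 18, 2020 respectively; Dec 3, 2020 falls inside that range.
Step 2 — 10 and 52 days from Dec 23, 2020 (end of the 20-day hold period, which began when the written grievance is presented to the supervisor on Dec 3, 2020) are Jan 2, 2021 and Feb 13, 2021 respectively; done Jan 3, 2021, which is between those dates.
Step 3 — 6 and 42 days from Dec 3, 2020 (when the written grievance is presented to the supervisor) are Dec 9, 2020 and Jan 14, 2021 respectively; done Jan 13, 2021 — within the window.
Step 4 — must wait 22 days from Jan 13, 2021 (when the grievance is advanced to the Director), so not before Feb 4, 2021; done Feb 6, 2021 — permitted.
Step 5 — counting 54 days from Feb 18, 2021 (end of the 12-day comment period, which began when a grievance meeting is requested on Feb 6, 2021) gives a deadline of Apr 13, 2021; done Feb 21, 2021 — timely.
Step 6 — counting 45 days from Feb 21, 2021 (when the arbitrator is named) gives a deadline of Apr 7, 2021; Apr 6, 2021 is within that limit.

None — every step was satisfied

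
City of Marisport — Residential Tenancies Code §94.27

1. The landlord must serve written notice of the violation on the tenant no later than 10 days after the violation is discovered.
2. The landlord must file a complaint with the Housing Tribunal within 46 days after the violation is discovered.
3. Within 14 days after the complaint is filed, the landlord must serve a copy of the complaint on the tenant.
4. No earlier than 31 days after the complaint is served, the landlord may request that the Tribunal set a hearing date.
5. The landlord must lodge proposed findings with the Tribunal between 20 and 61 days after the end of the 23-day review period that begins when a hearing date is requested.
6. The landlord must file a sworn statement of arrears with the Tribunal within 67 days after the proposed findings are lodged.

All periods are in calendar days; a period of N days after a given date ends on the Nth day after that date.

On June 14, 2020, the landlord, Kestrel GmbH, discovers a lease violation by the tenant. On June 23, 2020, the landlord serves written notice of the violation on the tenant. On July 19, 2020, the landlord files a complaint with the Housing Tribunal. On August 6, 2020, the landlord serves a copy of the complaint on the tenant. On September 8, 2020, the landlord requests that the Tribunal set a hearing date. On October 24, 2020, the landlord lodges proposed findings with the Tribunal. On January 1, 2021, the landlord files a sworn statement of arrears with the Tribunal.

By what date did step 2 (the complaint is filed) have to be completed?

July 30, 2020

Step 2 runs from June 14, 2020, when the violation is discovered. 46 days after June 14, 2020 is July 30, 2020.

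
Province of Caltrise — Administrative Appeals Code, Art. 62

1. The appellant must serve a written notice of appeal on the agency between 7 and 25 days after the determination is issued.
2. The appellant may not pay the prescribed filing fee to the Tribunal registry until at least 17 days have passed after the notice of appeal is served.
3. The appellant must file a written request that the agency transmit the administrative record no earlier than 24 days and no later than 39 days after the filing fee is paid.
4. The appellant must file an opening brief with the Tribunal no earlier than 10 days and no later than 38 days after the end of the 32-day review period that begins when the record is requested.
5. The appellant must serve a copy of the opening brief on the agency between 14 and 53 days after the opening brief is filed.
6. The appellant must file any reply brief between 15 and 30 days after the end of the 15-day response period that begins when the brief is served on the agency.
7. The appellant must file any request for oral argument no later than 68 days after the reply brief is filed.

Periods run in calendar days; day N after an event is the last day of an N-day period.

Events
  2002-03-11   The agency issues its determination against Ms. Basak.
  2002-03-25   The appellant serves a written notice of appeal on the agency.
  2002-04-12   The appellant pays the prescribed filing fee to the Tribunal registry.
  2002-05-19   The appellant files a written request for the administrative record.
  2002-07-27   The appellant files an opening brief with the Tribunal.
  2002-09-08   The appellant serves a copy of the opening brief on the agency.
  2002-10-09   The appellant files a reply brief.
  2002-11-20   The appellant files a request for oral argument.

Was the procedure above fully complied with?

Step 1: the window is 7–25 days after 2002-03-11 (when the determination is issued), so 2002-03-18 through 2002-04-05; 2002-03-25 falls inside that range.
Step 2: the earliest permitted date is 17 days after 2002-03-25 (when the notice of appeal is served), i.e. 2002-04-11; done 2002-04-12, after the minimum wait.
Step 3: the window is 24–39 days after 2002-04-12 (when the filing fee is paid), so 2002-05-06 through 2002-05-21; 2002-05-19 falls inside that range.
Step 4: the window is 10–38 days after 2002-06-20 (end of the 32-day review period, which began when the record is requested on 2002-05-19), so 2002-06-30 through 2002-07-28; done 2002-07-27, which is between those dates.
Step 5: the window is 14–53 days after 2002-07-27 (when the opening brief is filed), so 2002-08-10 through 2002-09-18; done 2002-09-08, which is between those dates.
Step 6: the window is 15–30 days after 2002-09-23 (end of the 15-day response period, which began when the brief is served on the agency on 2002-09-08), so 2002-10-08 through 2002-10-23; done 2002-10-09, which is between those dates.
Step 7: 68 days after 2002-10-09 (when the reply brief is filed) is 2002-12-16; completed 2002-11-20, before the deadline.

Yes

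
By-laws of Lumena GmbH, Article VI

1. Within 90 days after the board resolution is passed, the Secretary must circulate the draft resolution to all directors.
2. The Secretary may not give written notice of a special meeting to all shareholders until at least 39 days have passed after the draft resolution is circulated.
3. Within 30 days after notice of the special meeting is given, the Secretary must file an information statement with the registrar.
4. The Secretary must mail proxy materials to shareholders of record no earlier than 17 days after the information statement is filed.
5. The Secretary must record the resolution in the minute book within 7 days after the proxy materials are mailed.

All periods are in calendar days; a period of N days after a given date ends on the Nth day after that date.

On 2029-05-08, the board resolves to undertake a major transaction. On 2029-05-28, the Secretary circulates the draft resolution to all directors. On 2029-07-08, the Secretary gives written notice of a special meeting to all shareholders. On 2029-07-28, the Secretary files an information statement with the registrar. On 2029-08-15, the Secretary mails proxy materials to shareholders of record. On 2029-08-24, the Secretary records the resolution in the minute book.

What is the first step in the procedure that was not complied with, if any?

Step 5

Step 1: 90 days after 2029-05-08 (when the board resolution is passed) is 2029-08-06; 2029-05-28 is within that limit.
Step 2: the earliest permitted date is 39 days after 2029-05-28 (when the draft resolution is circulated), i.e. 2029-07-06; 2029-07-08 is on or after that date.
Step 3: 30 days after 2029-07-08 (when notice of the special meeting is given) is 2029-08-07; completed 2029-07-28, before the deadline.
Step 4: the earliest permitted date is 17 days after 2029-07-28 (when the information statement is filed), i.e. 2029-08-14; 2029-08-15 is on or after that date.
Step 5: 7 days after 2029-08-15 (when the proxy materials are mailed) is 2029-08-22; done 2029-08-24 — 2 days late.
No need to go further; step 5 was not satisfied.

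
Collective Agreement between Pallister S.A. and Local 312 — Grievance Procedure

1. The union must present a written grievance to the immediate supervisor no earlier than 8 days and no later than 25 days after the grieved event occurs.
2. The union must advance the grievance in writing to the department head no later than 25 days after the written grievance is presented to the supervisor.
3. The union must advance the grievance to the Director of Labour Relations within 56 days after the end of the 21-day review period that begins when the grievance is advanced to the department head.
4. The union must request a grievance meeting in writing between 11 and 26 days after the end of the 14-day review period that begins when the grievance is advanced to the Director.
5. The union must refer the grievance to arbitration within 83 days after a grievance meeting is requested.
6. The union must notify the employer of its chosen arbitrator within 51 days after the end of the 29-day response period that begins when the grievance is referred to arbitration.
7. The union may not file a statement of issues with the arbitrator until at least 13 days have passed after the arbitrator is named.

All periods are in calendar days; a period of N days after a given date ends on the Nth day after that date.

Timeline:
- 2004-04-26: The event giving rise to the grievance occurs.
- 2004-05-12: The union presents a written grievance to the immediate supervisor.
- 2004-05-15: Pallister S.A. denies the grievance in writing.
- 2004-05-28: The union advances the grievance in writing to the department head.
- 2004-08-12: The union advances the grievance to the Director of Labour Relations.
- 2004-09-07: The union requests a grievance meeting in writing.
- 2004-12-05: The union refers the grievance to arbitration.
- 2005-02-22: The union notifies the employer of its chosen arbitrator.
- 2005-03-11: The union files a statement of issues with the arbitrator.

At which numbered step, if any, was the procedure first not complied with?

Step 5

Step 1 — 8 and 25 days from 2004-04-26 (when the grieved event occurs) are 2004-05-04 and 2004-05-21 respectively; done 2004-05-12, which is between those dates.
Step 2 — counting 25 days from 2004-05-12 (when the written grievance is presented to the supervisor) gives a deadline of 2004-06-06; completed 2004-05-28, before the deadline.
Step 3 — counting 56 days from 2004-06-18 (end of the 21-day review period, which began when the grievance is advanced to the department head on 2004-05-28) gives a deadline of 2004-08-13; done 2004-08-12 — timely.
Step 4 — 11 and 26 days from 2004-08-26 (end of the 14-day review period, which began when the grievance is advanced to the Director on 2004-08-12) are 2004-09-06 and 2004-09-21 respectively; done 2004-09-07 — within the window.
Step 5 — counting 83 days from 2004-09-07 (when a grievance meeting is requested) gives a deadline of 2004-11-29; 2004-12-05 misses that deadline by 6 days.
Later steps need not be reached.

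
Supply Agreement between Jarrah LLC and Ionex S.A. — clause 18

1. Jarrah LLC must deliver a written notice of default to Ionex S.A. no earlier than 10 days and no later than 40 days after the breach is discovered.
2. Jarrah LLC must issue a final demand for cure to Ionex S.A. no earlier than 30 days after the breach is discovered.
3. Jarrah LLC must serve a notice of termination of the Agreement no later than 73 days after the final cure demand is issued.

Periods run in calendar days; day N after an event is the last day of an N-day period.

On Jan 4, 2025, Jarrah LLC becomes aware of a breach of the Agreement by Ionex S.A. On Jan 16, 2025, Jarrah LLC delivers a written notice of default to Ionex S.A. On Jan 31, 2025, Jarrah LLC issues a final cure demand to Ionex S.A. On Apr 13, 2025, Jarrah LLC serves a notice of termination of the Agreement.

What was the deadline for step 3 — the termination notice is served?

Step 3 runs from Jan 31, 2025, when the final cure demand is issued. 73 days after Jan 31, 2025 is Apr 14, 2025.

Apr 14, 2025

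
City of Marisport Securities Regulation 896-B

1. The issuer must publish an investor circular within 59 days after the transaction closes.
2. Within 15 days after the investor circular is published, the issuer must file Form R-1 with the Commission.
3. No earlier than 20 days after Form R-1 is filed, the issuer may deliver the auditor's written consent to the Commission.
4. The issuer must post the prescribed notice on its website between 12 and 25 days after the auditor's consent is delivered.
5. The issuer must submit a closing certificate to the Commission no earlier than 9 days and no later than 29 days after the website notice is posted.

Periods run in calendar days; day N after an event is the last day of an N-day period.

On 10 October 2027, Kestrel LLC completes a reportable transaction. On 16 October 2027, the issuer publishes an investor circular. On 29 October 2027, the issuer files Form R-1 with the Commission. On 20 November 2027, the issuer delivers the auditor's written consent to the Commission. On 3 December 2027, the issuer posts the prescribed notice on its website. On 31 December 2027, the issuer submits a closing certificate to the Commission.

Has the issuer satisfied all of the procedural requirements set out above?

Yes

(1) due by 10 October 2027 + 59 days = 8 December 2027; done 16 October 2027 — timely.
(2) due by 16 October 2027 + 15 days = 31 October 2027; 29 October 2027 is within that limit.
(3) permitted from 29 October 2027 + 20 days = 18 November 2027 onward; done 20 November 2027 — permitted.
(4) the permitted window runs from 20 November 2027 + 12 = 2 December 2027 to 20 November 2027 + 25 = 15 December 2027; done 3 December 2027 — within the window.
(5) the permitted window runs from 3 December 2027 + 9 = 12 December 2027 to 3 December 2027 + 29 = 1 January 2028; done 31 December 2027, which is between those dates.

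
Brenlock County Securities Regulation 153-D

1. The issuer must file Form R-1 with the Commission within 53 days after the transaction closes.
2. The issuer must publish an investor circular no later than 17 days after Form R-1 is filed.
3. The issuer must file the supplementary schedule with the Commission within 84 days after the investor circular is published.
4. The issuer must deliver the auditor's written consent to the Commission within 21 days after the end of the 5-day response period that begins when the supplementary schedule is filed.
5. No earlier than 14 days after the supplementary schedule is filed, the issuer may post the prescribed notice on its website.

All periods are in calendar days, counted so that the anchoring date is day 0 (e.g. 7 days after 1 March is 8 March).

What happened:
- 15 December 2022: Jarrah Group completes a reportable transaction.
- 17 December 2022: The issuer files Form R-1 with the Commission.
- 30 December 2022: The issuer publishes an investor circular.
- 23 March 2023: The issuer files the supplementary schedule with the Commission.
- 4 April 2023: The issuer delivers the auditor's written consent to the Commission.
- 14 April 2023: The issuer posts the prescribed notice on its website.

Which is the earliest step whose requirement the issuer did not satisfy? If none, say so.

None — every step was satisfied

(1) due by 15 December 2022 + 53 days = 6 February 2023; done 17 December 2022 — timely.
(2) due by 17 December 2022 + 17 days = 3 January 2023; 30 December 2022 is within that limit.
(3) due by 30 December 2022 + 84 days = 24 March 2023; 23 March 2023 is within that limit.
(4) due by 28 March 2023 + 21 days = 18 April 2023; completed 4 April 2023, before the deadline.
(5) permitted from 23 March 2023 + 14 days = 6 April 2023 onward; done 14 April 2023, after the minimum wait.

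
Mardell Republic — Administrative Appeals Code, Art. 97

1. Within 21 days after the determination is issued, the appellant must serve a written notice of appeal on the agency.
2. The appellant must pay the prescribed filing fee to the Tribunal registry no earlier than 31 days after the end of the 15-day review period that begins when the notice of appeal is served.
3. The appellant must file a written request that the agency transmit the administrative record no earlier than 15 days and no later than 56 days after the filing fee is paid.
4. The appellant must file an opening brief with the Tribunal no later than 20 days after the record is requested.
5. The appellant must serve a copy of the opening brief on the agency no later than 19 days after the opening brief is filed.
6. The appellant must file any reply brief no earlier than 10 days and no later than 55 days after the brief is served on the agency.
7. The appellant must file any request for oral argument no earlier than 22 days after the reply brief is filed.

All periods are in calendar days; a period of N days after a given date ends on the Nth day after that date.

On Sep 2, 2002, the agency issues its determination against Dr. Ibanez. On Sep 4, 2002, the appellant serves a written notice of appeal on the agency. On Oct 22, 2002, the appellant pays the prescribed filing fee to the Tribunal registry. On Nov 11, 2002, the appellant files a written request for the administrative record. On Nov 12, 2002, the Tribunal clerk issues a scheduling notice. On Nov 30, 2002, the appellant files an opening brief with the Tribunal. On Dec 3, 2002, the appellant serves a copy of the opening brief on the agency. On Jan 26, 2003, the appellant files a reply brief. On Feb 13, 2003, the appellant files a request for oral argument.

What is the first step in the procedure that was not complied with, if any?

Step 7

Step 1 — counting 21 days from Sep 2, 2002 (when the determination is issued) gives a deadline of Sep 23, 2002; done Sep 4, 2002 — timely.
Step 2 — must wait 31 days from Sep 19, 2002 (end of the 15-day review period, which began when the notice of appeal is served on Sep 4, 2002), so not before Oct 20, 2002; done Oct 22, 2002, after the minimum wait.
Step 3 — 15 and 56 days from Oct 22, 2002 (when the filing fee is paid) are Nov 6, 2002 and Dec 17, 2002 respectively; done Nov 11, 2002, which is between those dates.
Step 4 — counting 20 days from Nov 11, 2002 (when the record is requested) gives a deadline of Dec 1, 2002; completed Nov 30, 2002, before the deadline.
Step 5 — counting 19 days from Nov 30, 2002 (when the opening brief is filed) gives a deadline of Dec 19, 2002; Dec 3, 2002 is within that limit.
Step 6 — 10 and 55 days from Dec 3, 2002 (when the brief is served on the agency) are Dec 13, 2002 and Jan 27, 2003 respectively; done Jan 26, 2003, which is between those dates.
Step 7 — must wait 22 days from Jan 26, 2003 (when the reply brief is filed), so not before Feb 17, 2003; Feb 13, 2003 is 4 days before the earliest permitted date.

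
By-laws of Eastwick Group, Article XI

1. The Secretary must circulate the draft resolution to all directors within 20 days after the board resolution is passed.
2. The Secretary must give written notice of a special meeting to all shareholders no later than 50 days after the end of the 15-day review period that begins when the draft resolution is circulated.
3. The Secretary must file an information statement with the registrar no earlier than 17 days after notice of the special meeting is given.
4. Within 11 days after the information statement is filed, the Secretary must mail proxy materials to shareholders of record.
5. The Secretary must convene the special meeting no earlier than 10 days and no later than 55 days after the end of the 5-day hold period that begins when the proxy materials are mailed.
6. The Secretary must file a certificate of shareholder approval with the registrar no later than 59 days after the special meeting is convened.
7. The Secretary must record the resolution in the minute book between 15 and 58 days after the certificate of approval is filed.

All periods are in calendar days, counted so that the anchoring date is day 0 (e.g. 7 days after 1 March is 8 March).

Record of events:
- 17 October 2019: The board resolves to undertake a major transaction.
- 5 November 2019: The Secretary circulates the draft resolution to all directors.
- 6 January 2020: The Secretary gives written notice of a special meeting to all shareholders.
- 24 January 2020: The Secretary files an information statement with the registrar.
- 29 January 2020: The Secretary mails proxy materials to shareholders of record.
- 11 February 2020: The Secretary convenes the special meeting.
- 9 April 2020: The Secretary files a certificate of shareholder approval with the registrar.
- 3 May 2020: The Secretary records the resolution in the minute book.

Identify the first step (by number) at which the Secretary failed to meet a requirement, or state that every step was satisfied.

Step 1: 20 days after 17 October 2019 (when the board resolution is passed) is 6 November 2019; 5 November 2019 is within that limit.
Step 2: 50 days after 20 November 2019 (end of the 15-day review period, which began when the draft resolution is circulated on 5 November 2019) is 9 January 2020; done 6 January 2020 — timely.
Step 3: the earliest permitted date is 17 days after 6 January 2020 (when notice of the special meeting is given), i.e. 23 January 2020; done 24 January 2020 — permitted.
Step 4: 11 days after 24 January 2020 (when the information statement is filed) is 4 February 2020; 29 January 2020 is within that limit.
Step 5: the window is 10–55 days after 3 February 2020 (end of the 5-day hold period, which began when the proxy materials are mailed on 29 January 2020), so 13 February 2020 through 29 March 2020; done 11 February 2020 — 2 days before the window opened.

Step 5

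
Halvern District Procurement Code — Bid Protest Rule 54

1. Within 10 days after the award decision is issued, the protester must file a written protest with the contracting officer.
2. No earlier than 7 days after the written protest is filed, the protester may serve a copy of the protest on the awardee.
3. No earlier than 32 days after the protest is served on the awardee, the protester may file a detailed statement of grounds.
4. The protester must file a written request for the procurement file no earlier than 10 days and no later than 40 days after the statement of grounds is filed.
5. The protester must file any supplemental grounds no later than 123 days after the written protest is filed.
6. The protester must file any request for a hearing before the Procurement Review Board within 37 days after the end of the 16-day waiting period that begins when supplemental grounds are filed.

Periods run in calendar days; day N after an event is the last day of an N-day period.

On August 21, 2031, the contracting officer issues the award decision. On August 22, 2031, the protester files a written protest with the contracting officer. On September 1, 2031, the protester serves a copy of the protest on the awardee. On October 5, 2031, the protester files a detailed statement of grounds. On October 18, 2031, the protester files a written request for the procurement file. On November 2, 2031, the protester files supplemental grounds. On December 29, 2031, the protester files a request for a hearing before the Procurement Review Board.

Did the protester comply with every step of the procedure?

Step 1: 10 days after August 21, 2031 (when the award decision is issued) is August 31, 2031; done August 22, 2031 — timely.
Step 2: the earliest permitted date is 7 days after August 22, 2031 (when the written protest is filed), i.e. August 29, 2031; done September 1, 2031, after the minimum wait.
Step 3: the earliest permitted date is 32 days after September 1, 2031 (when the protest is served on the awardee), i.e. October 3, 2031; done October 5, 2031, after the minimum wait.
Step 4: the window is 10–40 days after October 5, 2031 (when the statement of grounds is filed), so October 15, 2031 through November 14, 2031; done October 18, 2031 — within the window.
Step 5: 123 days after August 22, 2031 (when the written protest is filed) is December 23, 2031; completed November 2, 2031, before the deadline.
Step 6: 37 days after November 18, 2031 (end of the 16-day waiting period, which began when supplemental grounds are filed on November 2, 2031) is December 25, 2031; not done until December 29, 2031, 4 days after the deadline.
The analysis stops there.

No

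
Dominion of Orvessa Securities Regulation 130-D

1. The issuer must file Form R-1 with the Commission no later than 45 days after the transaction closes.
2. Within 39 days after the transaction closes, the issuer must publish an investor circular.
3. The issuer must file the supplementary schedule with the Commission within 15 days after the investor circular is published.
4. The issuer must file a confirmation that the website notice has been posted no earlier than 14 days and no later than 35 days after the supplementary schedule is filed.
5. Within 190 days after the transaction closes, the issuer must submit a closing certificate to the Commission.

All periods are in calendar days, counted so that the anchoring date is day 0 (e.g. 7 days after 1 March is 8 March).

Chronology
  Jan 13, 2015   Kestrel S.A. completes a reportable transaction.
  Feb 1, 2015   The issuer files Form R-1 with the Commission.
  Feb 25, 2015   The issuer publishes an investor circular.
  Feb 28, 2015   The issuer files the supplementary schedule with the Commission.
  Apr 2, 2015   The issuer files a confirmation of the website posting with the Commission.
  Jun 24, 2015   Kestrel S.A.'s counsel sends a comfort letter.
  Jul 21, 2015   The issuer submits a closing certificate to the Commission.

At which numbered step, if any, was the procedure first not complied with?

Step 2

Step 1: 45 days after Jan 13, 2015 (when the transaction closes) is Feb 27, 2015; completed Feb 1, 2015, before the deadline.
Step 2: 39 days after Jan 13, 2015 (when the transaction closes) is Feb 21, 2015; Feb 25, 2015 misses that deadline by 4 days.
No need to go further; step 2 was not satisfied.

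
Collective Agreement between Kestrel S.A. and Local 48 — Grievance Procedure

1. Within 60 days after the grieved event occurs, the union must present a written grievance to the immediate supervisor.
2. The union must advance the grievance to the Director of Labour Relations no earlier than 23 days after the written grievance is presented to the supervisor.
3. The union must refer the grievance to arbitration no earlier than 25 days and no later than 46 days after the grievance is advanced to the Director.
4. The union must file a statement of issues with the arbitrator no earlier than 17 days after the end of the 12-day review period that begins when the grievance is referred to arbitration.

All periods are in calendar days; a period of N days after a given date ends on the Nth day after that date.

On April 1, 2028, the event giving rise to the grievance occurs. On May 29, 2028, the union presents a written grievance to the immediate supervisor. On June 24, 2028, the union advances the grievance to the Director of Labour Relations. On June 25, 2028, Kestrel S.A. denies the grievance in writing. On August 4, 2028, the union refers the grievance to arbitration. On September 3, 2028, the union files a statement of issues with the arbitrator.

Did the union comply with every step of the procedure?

Yes

Step 1: 60 days after April 1, 2028 (when the grieved event occurs) is May 31, 2028; completed May 29, 2028, before the deadline.
Step 2: the earliest permitted date is 23 days after May 29, 2028 (when the written grievance is presented to the supervisor), i.e. June 21, 2028; done June 24, 2028, after the minimum wait.
Step 3: the window is 25–46 days after June 24, 2028 (when the grievance is advanced to the Director), so July 19, 2028 through August 9, 2028; done August 4, 2028 — within the window.
Step 4: the earliest permitted date is 17 days after August 16, 2028 (end of the 12-day review period, which began when the grievance is referred to arbitration on August 4, 2028), i.e. September 2, 2028; done September 3, 2028, after the minimum wait.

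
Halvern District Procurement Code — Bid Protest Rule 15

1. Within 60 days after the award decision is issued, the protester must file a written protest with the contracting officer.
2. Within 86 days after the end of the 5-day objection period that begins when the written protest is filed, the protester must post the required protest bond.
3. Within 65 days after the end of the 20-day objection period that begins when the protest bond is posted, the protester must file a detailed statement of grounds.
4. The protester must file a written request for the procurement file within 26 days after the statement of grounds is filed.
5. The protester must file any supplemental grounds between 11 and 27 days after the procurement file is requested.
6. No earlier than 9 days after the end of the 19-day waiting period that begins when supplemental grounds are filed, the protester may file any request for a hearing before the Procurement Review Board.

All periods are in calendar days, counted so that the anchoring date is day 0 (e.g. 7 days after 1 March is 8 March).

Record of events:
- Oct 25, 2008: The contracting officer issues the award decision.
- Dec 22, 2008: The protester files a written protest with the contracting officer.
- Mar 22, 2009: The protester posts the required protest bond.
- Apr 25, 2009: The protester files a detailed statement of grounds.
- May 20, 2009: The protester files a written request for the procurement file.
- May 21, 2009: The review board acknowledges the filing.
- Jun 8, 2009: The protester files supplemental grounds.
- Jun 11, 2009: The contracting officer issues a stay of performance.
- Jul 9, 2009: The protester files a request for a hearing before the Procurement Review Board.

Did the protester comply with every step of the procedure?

Yes

Step 1: 60 days after Oct 25, 2008 (when the award decision is issued) is Dec 24, 2008; Dec 22, 2008 is within that limit.
Step 2: 86 days after Dec 27, 2008 (end of the 5-day objection period, which began when the written protest is filed on Dec 22, 2008) is Mar 23, 2009; done Mar 22, 2009 — timely.
Step 3: 65 days after Apr 11, 2009 (end of the 20-day objection period, which began when the protest bond is posted on Mar 22, 2009) is Jun 15, 2009; completed Apr 25, 2009, before the deadline.
Step 4: 26 days after Apr 25, 2009 (when the statement of grounds is filed) is May 21, 2009; completed May 20, 2009, before the deadline.
Step 5: the window is 11–27 days after May 20, 2009 (when the procurement file is requested), so May 31, 2009 through Jun 16, 2009; done Jun 8, 2009, which is between those dates.
Step 6: the earliest permitted date is 9 days after Jun 27, 2009 (end of the 19-day waiting period, which began when supplemental grounds are filed on Jun 8, 2009), i.e. Jul 6, 2009; done Jul 9, 2009, after the minimum wait.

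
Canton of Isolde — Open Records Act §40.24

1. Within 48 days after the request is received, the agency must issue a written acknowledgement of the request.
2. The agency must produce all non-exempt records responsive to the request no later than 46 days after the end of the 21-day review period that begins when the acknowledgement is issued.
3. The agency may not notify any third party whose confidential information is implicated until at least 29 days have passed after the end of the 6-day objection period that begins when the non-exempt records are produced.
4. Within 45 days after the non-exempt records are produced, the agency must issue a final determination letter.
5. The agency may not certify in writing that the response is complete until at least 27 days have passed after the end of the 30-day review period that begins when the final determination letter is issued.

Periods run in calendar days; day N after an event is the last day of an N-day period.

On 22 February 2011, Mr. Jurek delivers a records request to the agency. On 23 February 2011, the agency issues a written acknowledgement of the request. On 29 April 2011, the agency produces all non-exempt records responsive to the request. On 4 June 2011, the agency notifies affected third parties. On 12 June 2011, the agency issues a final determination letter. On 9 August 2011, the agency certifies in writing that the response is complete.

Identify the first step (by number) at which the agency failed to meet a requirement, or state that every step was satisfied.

Step 1: 48 days after 22 February 2011 (when the request is received) is 11 April 2011; completed 23 February 2011, before the deadline.
Step 2: 46 days after 16 March 2011 (end of the 21-day review period, which began when the acknowledgement is issued on 23 February 2011) is 1 May 2011; completed 29 April 2011, before the deadline.
Step 3: the earliest permitted date is 29 days after 5 May 2011 (end of the 6-day objection period, which began when the non-exempt records are produced on 29 April 2011), i.e. 3 June 2011; done 4 June 2011, after the minimum wait.
Step 4: 45 days after 29 April 2011 (when the non-exempt records are produced) is 13 June 2011; completed 12 June 2011, before the deadline.
Step 5: the earliest permitted date is 27 days after 12 July 2011 (end of the 30-day review period, which began when the final determination letter is issued on 12 June 2011), i.e. 8 August 2011; done 9 August 2011 — permitted.

None — every step was satisfied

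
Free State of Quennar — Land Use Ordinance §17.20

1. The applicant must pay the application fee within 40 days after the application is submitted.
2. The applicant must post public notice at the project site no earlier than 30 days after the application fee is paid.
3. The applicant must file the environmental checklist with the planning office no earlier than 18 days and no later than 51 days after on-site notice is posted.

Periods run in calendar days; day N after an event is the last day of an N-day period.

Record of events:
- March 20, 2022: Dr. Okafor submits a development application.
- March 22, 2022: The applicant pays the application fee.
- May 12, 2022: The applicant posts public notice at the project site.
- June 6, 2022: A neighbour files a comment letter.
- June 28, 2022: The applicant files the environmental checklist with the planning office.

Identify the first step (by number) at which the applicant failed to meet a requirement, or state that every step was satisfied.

None — every step was satisfied

(1) due by March 20, 2022 + 40 days = April 29, 2022; completed March 22, 2022, before the deadline.
(2) permitted from March 22, 2022 + 30 days = April 21, 2022 onward; May 12, 2022 is on or after that date.
(3) the permitted window runs from May 12, 2022 + 18 = May 30, 2022 to May 12, 2022 + 51 = July 2, 2022; June 28, 2022 falls inside that range.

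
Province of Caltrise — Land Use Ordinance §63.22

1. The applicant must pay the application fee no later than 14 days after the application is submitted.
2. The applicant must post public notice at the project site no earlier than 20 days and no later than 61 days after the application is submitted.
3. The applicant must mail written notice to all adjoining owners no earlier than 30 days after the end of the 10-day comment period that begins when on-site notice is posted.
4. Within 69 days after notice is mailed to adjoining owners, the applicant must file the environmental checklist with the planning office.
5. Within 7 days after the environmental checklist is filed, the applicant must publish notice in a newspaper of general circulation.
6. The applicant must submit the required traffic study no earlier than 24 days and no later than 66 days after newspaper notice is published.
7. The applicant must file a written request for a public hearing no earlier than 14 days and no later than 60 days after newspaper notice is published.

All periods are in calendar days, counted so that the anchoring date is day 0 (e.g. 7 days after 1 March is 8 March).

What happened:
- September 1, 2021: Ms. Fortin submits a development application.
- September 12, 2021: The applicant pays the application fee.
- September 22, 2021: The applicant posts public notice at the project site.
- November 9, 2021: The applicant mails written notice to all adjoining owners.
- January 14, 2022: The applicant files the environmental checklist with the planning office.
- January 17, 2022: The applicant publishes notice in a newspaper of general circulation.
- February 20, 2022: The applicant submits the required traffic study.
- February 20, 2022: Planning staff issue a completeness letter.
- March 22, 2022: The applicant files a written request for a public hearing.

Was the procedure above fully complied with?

No

Step 1 — counting 14 days from September 1, 2021 (when the application is submitted) gives a deadline of September 15, 2021; done September 12, 2021 — timely.
Step 2 — 20 and 61 days from September 1, 2021 (when the application is submitted) are September 21, 2021 and November 1, 2021 respectively; done September 22, 2021, which is between those dates.
Step 3 — must wait 30 days from October 2, 2021 (end of the 10-day comment period, which began when on-site notice is posted on September 22, 2021), so not before November 1, 2021; November 9, 2021 is on or after that date.
Step 4 — counting 69 days from November 9, 2021 (when notice is mailed to adjoining owners) gives a deadline of January 17, 2022; done January 14, 2022 — timely.
Step 5 — counting 7 days from January 14, 2022 (when the environmental checklist is filed) gives a deadline of January 21, 2022; completed January 17, 2022, before the deadline.
Step 6 — 24 and 66 days from January 17, 2022 (when newspaper notice is published) are February 10, 2022 and March 24, 2022 respectively; February 20, 2022 falls inside that range.
Step 7 — 14 and 60 days from January 17, 2022 (when newspaper notice is published) are January 31, 2022 and March 18, 2022 respectively; done March 22, 2022 — 4 days after the window closed.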